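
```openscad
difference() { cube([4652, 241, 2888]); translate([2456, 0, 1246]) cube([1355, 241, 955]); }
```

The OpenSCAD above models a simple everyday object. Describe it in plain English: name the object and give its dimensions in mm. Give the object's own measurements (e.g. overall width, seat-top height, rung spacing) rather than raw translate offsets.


A wall 4652 mm long (x), 241 mm thick (y), 2888 mm tall, with a rectangular window opening cut through it. The opening is 1355 mm wide and 955 mm tall; its sill is at z = 1246 mm and its near (−x) edge is 2456 mm from the wall's −x end. The opening passes through the full wall thickness.


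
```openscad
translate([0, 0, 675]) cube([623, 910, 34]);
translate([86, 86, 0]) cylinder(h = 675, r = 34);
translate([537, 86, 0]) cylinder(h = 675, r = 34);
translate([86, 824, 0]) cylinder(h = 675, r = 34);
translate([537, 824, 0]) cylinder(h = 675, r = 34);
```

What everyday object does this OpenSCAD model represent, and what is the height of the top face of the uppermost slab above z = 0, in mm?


A table. The table height is 709 mm.

A 623×910×34 slab sits at z = 675 on four Ø68 mm round legs — a table. The top surface is at 675 + 34 = 709 mm.


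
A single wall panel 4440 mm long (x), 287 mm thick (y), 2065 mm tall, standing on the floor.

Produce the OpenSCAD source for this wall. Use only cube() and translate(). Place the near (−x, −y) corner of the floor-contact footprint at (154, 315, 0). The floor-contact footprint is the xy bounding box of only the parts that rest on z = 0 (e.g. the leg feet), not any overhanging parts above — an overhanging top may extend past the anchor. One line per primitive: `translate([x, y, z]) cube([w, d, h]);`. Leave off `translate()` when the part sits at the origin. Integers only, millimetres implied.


translate([154, 315, 0]) cube([4440, 287, 2065]);


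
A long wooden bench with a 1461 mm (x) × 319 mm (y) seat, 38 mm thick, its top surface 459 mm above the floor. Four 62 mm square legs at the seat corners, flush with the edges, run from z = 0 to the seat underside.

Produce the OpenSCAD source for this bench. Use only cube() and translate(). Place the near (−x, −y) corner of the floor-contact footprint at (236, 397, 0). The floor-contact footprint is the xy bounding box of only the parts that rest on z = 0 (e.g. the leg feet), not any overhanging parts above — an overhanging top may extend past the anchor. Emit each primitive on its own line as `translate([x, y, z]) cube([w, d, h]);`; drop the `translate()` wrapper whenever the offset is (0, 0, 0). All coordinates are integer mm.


translate([236, 397, 421]) cube([1461, 319, 38]);
translate([236, 397, 0]) cube([62, 62, 421]);
translate([236, 654, 0]) cube([62, 62, 421]);
translate([1635, 397, 0]) cube([62, 62, 421]);
translate([1635, 654, 0]) cube([62, 62, 421]);


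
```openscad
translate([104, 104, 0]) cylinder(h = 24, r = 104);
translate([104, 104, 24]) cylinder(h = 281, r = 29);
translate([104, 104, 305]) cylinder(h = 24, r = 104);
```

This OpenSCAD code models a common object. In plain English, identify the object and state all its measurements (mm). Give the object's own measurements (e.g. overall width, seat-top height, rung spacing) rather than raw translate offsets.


A spool: two coaxial disc flanges of radius 104 mm and thickness 24 mm, joined by a core cylinder of radius 29 mm and height 281 mm. The lower flange rests on z = 0 and the three cylinders share a vertical axis.


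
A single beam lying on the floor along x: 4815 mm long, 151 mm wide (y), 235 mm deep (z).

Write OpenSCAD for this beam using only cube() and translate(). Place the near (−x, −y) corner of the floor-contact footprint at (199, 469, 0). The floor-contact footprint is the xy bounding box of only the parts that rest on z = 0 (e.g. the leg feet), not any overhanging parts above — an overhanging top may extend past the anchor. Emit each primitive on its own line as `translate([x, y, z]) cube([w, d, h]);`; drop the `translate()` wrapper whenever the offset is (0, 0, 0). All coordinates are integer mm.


translate([199, 469, 0]) cube([4815, 151, 235]);


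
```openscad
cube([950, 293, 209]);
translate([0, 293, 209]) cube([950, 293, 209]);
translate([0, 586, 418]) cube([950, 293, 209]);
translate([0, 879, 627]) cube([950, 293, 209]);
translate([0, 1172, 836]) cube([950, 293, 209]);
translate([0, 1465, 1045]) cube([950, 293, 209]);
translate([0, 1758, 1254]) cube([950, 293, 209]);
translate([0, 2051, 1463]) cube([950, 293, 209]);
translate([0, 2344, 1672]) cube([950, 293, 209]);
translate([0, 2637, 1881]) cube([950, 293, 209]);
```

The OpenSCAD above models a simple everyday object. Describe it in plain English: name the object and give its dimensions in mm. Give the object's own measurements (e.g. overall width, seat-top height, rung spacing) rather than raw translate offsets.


A straight staircase of 10 solid steps. Each step is 950 mm wide (x), 293 mm deep (y, the going) and 209 mm tall (the rise). The first step rests on the floor; each subsequent step sits one going further in +y and one rise higher in +z, directly behind and above the previous step with no overlap.


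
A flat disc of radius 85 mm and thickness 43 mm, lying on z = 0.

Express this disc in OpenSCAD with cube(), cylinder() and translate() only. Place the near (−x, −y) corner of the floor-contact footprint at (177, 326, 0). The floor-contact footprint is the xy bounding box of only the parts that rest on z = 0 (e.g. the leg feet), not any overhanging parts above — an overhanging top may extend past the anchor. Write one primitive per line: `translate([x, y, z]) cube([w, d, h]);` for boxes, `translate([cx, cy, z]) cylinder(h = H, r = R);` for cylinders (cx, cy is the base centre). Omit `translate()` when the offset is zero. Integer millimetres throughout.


translate([262, 411, 0]) cylinder(h = 43, r = 85);


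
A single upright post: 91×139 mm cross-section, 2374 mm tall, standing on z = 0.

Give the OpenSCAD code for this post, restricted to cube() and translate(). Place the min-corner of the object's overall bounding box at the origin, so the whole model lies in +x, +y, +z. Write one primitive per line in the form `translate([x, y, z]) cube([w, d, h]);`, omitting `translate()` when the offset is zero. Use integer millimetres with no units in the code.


cube([91, 139, 2374]);


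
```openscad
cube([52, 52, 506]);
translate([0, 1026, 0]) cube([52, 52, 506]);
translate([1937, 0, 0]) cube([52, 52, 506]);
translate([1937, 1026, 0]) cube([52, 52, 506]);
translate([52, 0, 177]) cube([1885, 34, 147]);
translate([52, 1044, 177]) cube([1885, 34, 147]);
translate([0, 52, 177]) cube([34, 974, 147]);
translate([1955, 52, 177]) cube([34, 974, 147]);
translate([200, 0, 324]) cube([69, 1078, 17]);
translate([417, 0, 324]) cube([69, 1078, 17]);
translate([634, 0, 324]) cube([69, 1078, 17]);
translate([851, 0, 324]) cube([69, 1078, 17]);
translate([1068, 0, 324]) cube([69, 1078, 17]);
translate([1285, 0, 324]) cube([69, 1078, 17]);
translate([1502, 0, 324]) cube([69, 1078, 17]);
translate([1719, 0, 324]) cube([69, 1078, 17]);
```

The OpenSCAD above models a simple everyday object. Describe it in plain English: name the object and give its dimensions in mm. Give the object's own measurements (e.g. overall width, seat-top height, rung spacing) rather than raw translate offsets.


A bed frame 1989 mm long (x) by 1078 mm wide (y). Four 52×52 mm corner posts, 506 mm tall, at the corners of the footprint. Four rails of 34 mm thickness and 147 mm height run between adjacent posts with their undersides at z = 177 mm, their outer faces flush with the outside of the frame (the two x-running rails run between the posts' inner faces; the two y-running rails run between the posts' inner faces). 8 slats, each 69 mm wide (x) and 17 mm thick, lie across the top of the two x-running rails, running the full 1078 mm width of the frame in y; along x they sit between the end posts with a 148 mm gap after the −x posts and between neighbouring slats, leaving 149 mm before the +x posts.


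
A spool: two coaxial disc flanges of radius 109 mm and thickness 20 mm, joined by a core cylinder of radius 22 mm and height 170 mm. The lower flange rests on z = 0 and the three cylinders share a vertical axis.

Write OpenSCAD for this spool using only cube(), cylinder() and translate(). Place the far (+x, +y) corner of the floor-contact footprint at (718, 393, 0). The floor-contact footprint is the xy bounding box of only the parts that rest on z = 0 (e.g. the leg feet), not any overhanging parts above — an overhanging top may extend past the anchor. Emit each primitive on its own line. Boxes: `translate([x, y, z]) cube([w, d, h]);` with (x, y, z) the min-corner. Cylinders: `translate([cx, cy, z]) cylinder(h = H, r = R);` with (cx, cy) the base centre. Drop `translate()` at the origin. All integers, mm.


translate([609, 284, 0]) cylinder(h = 20, r = 109);
translate([609, 284, 20]) cylinder(h = 170, r = 22);
translate([609, 284, 190]) cylinder(h = 20, r = 109);


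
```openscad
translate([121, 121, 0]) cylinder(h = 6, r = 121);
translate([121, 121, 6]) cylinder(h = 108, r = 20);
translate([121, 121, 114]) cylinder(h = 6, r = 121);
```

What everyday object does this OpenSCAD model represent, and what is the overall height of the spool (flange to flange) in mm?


A spool. The overall height is 120 mm.

Three coaxial cylinders, large–small–large — a spool. Two 6 mm flanges and a 108 mm core give 6 + 108 + 6 = 120 mm.


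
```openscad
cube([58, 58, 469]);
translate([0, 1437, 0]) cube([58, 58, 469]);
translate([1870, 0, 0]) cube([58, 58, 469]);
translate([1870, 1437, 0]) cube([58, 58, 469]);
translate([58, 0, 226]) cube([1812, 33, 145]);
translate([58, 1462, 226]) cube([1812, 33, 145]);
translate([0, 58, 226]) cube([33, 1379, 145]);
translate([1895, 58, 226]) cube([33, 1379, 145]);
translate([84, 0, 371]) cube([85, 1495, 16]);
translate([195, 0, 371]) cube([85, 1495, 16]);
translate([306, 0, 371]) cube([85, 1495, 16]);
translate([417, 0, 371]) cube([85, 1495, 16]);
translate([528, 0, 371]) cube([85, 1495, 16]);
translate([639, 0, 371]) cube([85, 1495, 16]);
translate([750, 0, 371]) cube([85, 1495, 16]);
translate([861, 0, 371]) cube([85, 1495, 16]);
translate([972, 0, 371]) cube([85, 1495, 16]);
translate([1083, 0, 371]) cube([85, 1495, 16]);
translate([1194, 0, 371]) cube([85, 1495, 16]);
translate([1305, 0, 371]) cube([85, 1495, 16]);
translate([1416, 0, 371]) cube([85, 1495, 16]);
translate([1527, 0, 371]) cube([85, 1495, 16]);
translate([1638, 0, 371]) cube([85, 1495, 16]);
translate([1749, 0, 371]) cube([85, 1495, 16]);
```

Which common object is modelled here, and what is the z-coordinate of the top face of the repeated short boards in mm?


A bed frame. The slat-top height is 387 mm.

Four posts, four rails, and a row of slats — a bed frame. Slats sit on the rails at z = 226 + 145 = 371; with slat thickness 16, the top is 387 mm.


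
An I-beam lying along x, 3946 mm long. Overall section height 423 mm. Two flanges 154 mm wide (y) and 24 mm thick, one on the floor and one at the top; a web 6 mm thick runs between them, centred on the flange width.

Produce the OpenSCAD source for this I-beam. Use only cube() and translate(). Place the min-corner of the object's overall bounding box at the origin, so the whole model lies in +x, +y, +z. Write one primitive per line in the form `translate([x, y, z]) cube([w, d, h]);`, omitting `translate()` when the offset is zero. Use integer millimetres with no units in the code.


cube([3946, 154, 24]);
translate([0, 74, 24]) cube([3946, 6, 375]);
translate([0, 0, 399]) cube([3946, 154, 24]);


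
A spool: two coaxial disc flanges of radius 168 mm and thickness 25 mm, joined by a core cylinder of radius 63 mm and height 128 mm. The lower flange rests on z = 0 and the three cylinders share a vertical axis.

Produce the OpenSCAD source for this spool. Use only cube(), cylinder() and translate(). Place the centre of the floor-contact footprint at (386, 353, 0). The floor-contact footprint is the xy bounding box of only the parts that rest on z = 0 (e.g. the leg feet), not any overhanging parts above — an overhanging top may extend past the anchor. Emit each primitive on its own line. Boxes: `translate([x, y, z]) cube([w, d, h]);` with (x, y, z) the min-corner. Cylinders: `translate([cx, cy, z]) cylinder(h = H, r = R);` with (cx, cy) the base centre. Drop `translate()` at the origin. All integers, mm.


translate([386, 353, 0]) cylinder(h = 25, r = 168);
translate([386, 353, 25]) cylinder(h = 128, r = 63);
translate([386, 353, 153]) cylinder(h = 25, r = 168);


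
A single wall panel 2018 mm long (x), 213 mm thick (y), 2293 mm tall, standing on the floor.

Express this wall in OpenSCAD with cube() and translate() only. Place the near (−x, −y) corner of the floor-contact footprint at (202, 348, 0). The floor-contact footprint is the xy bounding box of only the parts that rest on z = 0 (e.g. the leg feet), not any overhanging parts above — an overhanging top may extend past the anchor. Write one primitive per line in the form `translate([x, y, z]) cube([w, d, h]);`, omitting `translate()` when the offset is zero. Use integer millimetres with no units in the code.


translate([202, 348, 0]) cube([2018, 213, 2293]);


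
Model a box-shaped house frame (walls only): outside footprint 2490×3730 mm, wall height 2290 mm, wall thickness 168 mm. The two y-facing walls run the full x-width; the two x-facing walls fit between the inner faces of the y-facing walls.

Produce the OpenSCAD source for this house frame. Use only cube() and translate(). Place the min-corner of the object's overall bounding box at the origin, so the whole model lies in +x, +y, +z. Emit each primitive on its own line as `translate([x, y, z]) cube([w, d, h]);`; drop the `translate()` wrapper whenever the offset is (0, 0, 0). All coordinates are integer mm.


cube([2490, 168, 2290]);
translate([0, 3562, 0]) cube([2490, 168, 2290]);
translate([0, 168, 0]) cube([168, 3394, 2290]);
translate([2322, 168, 0]) cube([168, 3394, 2290]);


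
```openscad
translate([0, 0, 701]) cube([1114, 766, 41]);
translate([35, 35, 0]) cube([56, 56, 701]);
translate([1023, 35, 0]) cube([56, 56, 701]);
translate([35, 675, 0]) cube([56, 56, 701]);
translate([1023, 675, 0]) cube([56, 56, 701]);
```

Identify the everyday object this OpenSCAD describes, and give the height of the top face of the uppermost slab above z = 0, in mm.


A table. The table height is 742 mm.

A 1114×766×41 slab sits at z = 701 on four 56 mm square posts — a table. The top surface is at 701 + 41 = 742 mm.


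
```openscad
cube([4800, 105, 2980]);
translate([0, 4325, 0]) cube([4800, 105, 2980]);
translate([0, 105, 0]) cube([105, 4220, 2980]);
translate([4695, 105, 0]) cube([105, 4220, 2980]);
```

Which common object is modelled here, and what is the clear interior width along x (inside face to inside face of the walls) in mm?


A house (or room) frame. The interior width is 4590 mm.

Four 2980 mm walls enclosing a rectangle with no floor or roof — a room or house frame. Outside width is 4800 mm and wall thickness is 105 mm, so the interior width is 4800 − 2 × 105 = 4590 mm.


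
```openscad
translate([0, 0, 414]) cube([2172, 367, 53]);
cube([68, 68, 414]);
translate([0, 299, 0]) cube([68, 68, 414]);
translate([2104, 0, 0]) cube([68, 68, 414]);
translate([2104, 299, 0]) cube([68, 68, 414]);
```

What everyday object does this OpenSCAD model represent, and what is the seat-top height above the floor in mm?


A bench. The seat-top height is 467 mm.

A long slab on four corner posts — a bench. The slab sits at z = 414 with thickness 53, so the top is 414 + 53 = 467 mm.


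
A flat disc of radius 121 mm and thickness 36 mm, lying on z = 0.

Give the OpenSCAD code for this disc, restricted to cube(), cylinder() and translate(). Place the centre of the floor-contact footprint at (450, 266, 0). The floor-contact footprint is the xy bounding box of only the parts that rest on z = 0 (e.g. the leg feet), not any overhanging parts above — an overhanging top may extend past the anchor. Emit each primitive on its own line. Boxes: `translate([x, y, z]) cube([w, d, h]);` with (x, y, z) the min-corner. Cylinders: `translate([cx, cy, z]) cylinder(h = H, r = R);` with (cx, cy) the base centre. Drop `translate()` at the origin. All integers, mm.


translate([450, 266, 0]) cylinder(h = 36, r = 121);


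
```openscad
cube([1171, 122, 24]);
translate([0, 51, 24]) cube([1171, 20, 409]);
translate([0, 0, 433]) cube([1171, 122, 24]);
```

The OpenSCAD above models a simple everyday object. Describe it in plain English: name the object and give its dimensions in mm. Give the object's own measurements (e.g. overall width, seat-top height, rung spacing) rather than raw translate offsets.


An I-beam lying along x, 1171 mm long. Overall section height 457 mm. Two flanges 122 mm wide (y) and 24 mm thick, one on the floor and one at the top; a web 20 mm thick runs between them, centred on the flange width.


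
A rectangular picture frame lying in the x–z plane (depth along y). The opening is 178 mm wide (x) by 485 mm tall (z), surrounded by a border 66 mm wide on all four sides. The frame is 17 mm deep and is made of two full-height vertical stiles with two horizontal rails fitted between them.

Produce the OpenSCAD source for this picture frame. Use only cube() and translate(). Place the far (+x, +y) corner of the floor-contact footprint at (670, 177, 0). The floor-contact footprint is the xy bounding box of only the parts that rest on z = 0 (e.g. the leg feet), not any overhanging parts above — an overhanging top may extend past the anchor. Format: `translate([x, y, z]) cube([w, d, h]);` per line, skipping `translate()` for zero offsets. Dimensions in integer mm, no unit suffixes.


translate([360, 160, 0]) cube([66, 17, 617]);
translate([604, 160, 0]) cube([66, 17, 617]);
translate([426, 160, 0]) cube([178, 17, 66]);
translate([426, 160, 551]) cube([178, 17, 66]);


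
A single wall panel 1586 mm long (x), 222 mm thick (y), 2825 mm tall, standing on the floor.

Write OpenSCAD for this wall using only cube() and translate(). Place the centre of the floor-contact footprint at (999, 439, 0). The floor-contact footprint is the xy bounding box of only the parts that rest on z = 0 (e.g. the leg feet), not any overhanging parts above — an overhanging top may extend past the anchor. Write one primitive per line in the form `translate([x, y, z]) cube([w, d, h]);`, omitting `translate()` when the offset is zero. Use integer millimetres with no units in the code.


translate([206, 328, 0]) cube([1586, 222, 2825]);


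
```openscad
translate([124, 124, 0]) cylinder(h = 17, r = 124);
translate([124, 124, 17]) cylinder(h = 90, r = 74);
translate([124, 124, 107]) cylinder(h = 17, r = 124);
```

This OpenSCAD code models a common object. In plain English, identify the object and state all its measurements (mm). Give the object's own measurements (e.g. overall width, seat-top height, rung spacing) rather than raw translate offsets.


A spool: two coaxial disc flanges of radius 124 mm and thickness 17 mm, joined by a core cylinder of radius 74 mm and height 90 mm. The lower flange rests on z = 0 and the three cylinders share a vertical axis.


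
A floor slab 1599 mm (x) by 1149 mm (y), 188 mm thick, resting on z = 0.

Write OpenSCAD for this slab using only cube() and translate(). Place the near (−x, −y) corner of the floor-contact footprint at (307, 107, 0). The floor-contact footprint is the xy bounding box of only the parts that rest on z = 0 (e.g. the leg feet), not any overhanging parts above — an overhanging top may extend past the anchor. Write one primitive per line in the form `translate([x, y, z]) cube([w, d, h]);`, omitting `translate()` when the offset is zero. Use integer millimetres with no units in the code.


translate([307, 107, 0]) cube([1599, 1149, 188]);


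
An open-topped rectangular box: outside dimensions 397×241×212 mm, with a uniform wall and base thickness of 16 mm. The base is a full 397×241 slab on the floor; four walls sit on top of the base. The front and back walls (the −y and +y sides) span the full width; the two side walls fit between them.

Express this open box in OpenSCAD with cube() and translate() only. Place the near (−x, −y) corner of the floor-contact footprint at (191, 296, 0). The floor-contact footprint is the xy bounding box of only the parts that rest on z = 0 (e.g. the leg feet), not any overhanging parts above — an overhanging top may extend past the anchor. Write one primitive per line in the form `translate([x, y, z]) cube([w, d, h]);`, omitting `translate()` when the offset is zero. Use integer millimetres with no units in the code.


translate([191, 296, 0]) cube([397, 241, 16]);
translate([191, 296, 16]) cube([397, 16, 196]);
translate([191, 521, 16]) cube([397, 16, 196]);
translate([191, 312, 16]) cube([16, 209, 196]);
translate([572, 312, 16]) cube([16, 209, 196]);


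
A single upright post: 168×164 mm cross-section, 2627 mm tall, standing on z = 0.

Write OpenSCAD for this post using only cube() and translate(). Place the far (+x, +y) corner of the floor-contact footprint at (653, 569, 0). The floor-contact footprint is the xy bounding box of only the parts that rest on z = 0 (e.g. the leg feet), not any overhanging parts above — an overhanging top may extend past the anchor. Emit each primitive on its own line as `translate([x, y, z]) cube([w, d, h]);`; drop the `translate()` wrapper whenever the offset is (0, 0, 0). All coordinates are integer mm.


translate([485, 405, 0]) cube([168, 164, 2627]);


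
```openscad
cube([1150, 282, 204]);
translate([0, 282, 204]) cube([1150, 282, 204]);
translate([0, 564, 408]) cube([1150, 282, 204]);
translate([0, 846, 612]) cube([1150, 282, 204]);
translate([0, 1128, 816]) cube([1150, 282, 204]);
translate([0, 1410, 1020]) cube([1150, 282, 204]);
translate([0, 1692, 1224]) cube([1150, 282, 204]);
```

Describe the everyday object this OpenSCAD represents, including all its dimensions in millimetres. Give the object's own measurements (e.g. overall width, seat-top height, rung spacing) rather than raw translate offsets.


A straight staircase of 7 solid steps. Each step is 1150 mm wide (x), 282 mm deep (y, the going) and 204 mm tall (the rise). The first step rests on the floor; each subsequent step sits one going further in +y and one rise higher in +z, directly behind and above the previous step with no overlap.


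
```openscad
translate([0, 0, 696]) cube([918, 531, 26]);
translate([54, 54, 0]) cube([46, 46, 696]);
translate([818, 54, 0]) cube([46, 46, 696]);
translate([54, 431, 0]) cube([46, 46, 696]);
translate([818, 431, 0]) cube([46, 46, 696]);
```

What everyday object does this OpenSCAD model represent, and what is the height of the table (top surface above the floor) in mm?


A table. The table height is 722 mm.

A 918×531×26 slab sits at z = 696 on four 46 mm square posts — a table. The top surface is at 696 + 26 = 722 mm.


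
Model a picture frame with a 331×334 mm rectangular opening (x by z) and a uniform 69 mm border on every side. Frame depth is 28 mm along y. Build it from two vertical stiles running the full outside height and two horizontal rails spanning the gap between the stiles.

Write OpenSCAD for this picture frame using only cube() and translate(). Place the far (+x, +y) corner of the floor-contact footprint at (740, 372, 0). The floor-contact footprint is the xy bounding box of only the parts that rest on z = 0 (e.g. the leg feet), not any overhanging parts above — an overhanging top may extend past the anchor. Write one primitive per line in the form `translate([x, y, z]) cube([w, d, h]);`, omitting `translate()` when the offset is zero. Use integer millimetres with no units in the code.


translate([271, 344, 0]) cube([69, 28, 472]);
translate([671, 344, 0]) cube([69, 28, 472]);
translate([340, 344, 0]) cube([331, 28, 69]);
translate([340, 344, 403]) cube([331, 28, 69]);


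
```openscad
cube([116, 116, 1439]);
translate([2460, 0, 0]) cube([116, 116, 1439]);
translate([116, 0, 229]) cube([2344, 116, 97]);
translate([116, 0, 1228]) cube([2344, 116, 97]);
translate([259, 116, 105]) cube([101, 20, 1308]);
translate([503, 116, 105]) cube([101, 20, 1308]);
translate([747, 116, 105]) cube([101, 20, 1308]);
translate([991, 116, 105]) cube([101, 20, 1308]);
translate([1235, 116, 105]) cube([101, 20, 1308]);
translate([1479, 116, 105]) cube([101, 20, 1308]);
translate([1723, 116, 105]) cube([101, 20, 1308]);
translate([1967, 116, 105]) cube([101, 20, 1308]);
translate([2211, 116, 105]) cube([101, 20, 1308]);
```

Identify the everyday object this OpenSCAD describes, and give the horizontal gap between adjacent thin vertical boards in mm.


A fence section. The picket gap is 143 mm.

Two posts, two rails, 9 pickets — a fence section. Span 2344 mm holds 9 pickets of 101 mm with 10 equal gaps: ⌊(2344 − 9·101) / 10⌋ = 143 mm.


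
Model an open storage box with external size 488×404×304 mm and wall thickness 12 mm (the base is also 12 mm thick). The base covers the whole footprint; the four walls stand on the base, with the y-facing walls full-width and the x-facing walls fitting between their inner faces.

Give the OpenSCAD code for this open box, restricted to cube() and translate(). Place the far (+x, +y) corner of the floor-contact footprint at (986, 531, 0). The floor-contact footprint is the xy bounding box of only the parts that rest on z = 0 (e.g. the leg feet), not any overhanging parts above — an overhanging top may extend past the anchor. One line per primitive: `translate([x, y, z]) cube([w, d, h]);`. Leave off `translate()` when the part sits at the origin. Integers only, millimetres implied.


translate([498, 127, 0]) cube([488, 404, 12]);
translate([498, 127, 12]) cube([488, 12, 292]);
translate([498, 519, 12]) cube([488, 12, 292]);
translate([498, 139, 12]) cube([12, 380, 292]);
translate([974, 139, 12]) cube([12, 380, 292]);


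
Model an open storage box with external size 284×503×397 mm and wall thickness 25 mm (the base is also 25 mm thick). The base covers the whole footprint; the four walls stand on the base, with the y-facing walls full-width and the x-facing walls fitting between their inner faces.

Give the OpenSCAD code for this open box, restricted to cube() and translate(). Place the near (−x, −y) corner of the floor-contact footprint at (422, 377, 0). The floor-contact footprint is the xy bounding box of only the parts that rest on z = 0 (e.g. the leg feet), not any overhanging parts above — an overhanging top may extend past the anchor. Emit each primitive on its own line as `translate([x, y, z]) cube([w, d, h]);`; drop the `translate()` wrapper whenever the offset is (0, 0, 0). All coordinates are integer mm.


translate([422, 377, 0]) cube([284, 503, 25]);
translate([422, 377, 25]) cube([284, 25, 372]);
translate([422, 855, 25]) cube([284, 25, 372]);
translate([422, 402, 25]) cube([25, 453, 372]);
translate([681, 402, 25]) cube([25, 453, 372]);


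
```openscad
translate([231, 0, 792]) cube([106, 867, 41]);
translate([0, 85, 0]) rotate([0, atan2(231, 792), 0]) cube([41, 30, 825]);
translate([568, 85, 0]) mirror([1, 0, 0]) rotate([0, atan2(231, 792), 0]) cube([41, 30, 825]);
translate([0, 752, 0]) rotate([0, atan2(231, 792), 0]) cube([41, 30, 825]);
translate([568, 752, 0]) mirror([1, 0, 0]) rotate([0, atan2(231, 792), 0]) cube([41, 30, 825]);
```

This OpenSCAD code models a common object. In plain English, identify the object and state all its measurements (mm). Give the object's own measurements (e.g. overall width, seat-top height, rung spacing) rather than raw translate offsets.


A sawhorse. A 106×867×41 mm beam (x, y, z) sits on two A-frame leg pairs. Each pair is two raked legs of 41×30 mm section (30 mm along y) splaying symmetrically in x. Each leg rises 792 mm vertically over 231 mm of horizontal reach and is 825 mm long along its own axis. Every leg's outer bottom edge rests on the floor and its outer top edge meets a bottom edge of the beam — the left legs (tilting toward +x) meet the beam's −x bottom edge, the right legs (their mirror images, tilting toward −x) meet its +x bottom edge — so the leg tops tuck under the beam, the beam's underside is 792 mm above the floor, and the feet are 568 mm apart outside-to-outside with the beam centred between them. The two leg pairs are set in 85 mm from either end of the beam.


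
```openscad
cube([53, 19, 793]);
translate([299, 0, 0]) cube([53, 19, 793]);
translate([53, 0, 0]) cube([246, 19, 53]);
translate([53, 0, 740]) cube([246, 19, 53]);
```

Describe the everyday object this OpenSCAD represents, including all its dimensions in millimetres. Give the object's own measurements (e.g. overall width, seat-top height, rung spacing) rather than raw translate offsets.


A rectangular picture frame lying in the x–z plane (depth along y). The opening is 246 mm wide (x) by 687 mm tall (z), surrounded by a border 53 mm wide on all four sides. The frame is 19 mm deep and is made of two full-height vertical stiles with two horizontal rails fitted between them.


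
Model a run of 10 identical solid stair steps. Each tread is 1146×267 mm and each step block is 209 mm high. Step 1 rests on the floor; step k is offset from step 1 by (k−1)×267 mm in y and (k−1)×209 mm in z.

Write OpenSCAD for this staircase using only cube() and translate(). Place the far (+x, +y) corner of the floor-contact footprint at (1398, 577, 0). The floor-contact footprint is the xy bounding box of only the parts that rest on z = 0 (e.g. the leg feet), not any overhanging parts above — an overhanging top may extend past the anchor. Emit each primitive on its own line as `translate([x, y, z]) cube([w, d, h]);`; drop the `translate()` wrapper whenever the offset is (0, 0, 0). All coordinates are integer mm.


translate([252, 310, 0]) cube([1146, 267, 209]);
translate([252, 577, 209]) cube([1146, 267, 209]);
translate([252, 844, 418]) cube([1146, 267, 209]);
translate([252, 1111, 627]) cube([1146, 267, 209]);
translate([252, 1378, 836]) cube([1146, 267, 209]);
translate([252, 1645, 1045]) cube([1146, 267, 209]);
translate([252, 1912, 1254]) cube([1146, 267, 209]);
translate([252, 2179, 1463]) cube([1146, 267, 209]);
translate([252, 2446, 1672]) cube([1146, 267, 209]);
translate([252, 2713, 1881]) cube([1146, 267, 209]);


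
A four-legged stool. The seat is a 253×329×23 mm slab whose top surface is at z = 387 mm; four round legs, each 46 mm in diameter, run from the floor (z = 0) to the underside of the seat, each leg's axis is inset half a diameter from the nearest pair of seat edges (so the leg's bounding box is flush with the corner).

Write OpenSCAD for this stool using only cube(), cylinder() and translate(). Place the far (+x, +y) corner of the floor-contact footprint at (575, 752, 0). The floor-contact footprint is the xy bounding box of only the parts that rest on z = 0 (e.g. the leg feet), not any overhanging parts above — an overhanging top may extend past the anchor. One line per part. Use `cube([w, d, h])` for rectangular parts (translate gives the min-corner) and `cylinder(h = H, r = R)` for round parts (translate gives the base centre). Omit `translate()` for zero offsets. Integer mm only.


translate([322, 423, 364]) cube([253, 329, 23]);
translate([345, 446, 0]) cylinder(h = 364, r = 23);
translate([552, 446, 0]) cylinder(h = 364, r = 23);
translate([345, 729, 0]) cylinder(h = 364, r = 23);
translate([552, 729, 0]) cylinder(h = 364, r = 23);


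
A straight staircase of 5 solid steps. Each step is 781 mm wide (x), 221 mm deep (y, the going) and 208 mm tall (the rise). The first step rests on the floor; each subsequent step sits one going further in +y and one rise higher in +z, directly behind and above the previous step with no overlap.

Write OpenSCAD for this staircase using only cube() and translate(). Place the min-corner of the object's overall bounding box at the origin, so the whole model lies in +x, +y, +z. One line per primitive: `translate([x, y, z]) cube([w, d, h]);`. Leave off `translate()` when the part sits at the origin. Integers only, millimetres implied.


cube([781, 221, 208]);
translate([0, 221, 208]) cube([781, 221, 208]);
translate([0, 442, 416]) cube([781, 221, 208]);
translate([0, 663, 624]) cube([781, 221, 208]);
translate([0, 884, 832]) cube([781, 221, 208]);


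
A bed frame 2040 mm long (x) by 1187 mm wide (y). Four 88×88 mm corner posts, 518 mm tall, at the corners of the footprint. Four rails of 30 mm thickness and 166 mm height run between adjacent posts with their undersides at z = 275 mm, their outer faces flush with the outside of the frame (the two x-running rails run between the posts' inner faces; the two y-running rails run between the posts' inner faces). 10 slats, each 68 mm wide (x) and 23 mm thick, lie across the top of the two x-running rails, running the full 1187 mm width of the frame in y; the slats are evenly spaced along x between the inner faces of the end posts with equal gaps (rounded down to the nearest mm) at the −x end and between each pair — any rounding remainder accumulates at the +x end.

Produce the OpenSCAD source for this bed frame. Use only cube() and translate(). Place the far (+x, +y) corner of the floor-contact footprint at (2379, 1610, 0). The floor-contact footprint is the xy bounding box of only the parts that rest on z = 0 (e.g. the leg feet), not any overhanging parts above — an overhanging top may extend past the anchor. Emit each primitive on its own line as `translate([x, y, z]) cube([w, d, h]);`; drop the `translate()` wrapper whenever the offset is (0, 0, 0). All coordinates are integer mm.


// slat z = rail_z + rail_h = 275 + 166 = 441
// slat gap = ⌊(1864 − 10·68) / 11⌋ = 107
translate([339, 423, 0]) cube([88, 88, 518]);
translate([339, 1522, 0]) cube([88, 88, 518]);
translate([2291, 423, 0]) cube([88, 88, 518]);
translate([2291, 1522, 0]) cube([88, 88, 518]);
translate([427, 423, 275]) cube([1864, 30, 166]);
translate([427, 1580, 275]) cube([1864, 30, 166]);
translate([339, 511, 275]) cube([30, 1011, 166]);
translate([2349, 511, 275]) cube([30, 1011, 166]);
translate([534, 423, 441]) cube([68, 1187, 23]);
translate([709, 423, 441]) cube([68, 1187, 23]);
translate([884, 423, 441]) cube([68, 1187, 23]);
translate([1059, 423, 441]) cube([68, 1187, 23]);
translate([1234, 423, 441]) cube([68, 1187, 23]);
translate([1409, 423, 441]) cube([68, 1187, 23]);
translate([1584, 423, 441]) cube([68, 1187, 23]);
translate([1759, 423, 441]) cube([68, 1187, 23]);
translate([1934, 423, 441]) cube([68, 1187, 23]);
translate([2109, 423, 441]) cube([68, 1187, 23]);


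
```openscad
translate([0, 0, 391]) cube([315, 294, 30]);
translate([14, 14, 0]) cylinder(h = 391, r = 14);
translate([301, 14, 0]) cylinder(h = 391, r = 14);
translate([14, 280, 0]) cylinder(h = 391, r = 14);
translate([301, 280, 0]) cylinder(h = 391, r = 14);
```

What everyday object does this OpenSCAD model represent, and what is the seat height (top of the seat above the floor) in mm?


A stool. The seat height is 421 mm.

A 315×294×30 slab at z = 391 on four corner cylinders — a stool. The seat top is 391 + 30 = 421 mm.


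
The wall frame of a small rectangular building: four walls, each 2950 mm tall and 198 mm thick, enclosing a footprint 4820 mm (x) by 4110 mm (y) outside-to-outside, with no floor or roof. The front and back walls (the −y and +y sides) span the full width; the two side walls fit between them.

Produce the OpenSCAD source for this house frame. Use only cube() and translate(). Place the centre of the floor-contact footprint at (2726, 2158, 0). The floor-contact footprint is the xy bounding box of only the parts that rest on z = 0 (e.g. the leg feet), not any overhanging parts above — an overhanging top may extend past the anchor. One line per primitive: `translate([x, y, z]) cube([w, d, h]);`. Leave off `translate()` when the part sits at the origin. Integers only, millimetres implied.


translate([316, 103, 0]) cube([4820, 198, 2950]);
translate([316, 4015, 0]) cube([4820, 198, 2950]);
translate([316, 301, 0]) cube([198, 3714, 2950]);
translate([4938, 301, 0]) cube([198, 3714, 2950]);


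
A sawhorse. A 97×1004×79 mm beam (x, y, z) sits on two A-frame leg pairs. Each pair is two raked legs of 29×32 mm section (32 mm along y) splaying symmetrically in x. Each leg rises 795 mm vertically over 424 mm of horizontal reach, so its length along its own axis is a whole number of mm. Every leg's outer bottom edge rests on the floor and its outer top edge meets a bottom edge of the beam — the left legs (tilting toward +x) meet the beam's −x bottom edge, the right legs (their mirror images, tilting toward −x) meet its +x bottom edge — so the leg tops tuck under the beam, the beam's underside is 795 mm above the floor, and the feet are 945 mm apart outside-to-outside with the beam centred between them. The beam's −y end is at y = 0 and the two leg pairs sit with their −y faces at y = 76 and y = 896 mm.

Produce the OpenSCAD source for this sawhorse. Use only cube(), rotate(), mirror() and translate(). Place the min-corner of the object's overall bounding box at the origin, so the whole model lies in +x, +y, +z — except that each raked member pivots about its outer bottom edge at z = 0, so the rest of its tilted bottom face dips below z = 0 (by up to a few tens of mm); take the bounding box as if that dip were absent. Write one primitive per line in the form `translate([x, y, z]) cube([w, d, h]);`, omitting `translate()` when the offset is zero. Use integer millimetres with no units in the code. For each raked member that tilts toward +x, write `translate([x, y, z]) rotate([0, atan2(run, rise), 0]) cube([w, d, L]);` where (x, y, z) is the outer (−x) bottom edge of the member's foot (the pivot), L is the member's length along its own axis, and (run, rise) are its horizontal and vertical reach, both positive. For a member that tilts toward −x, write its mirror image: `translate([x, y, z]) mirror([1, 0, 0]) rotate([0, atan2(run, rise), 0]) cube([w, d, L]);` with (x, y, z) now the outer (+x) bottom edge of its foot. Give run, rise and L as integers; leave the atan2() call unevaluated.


translate([424, 0, 795]) cube([97, 1004, 79]);
translate([0, 76, 0]) rotate([0, atan2(424, 795), 0]) cube([29, 32, 901]);
translate([945, 76, 0]) mirror([1, 0, 0]) rotate([0, atan2(424, 795), 0]) cube([29, 32, 901]);
translate([0, 896, 0]) rotate([0, atan2(424, 795), 0]) cube([29, 32, 901]);
translate([945, 896, 0]) mirror([1, 0, 0]) rotate([0, atan2(424, 795), 0]) cube([29, 32, 901]);


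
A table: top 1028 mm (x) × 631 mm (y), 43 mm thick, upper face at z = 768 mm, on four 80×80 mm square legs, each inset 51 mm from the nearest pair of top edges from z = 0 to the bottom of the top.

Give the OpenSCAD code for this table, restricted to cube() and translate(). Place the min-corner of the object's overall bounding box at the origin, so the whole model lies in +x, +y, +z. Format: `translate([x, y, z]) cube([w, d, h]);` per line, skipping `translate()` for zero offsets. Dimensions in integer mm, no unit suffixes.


// leg_h = 768 - 43 = 725
translate([0, 0, 725]) cube([1028, 631, 43]);
translate([51, 51, 0]) cube([80, 80, 725]);
translate([897, 51, 0]) cube([80, 80, 725]);
translate([51, 500, 0]) cube([80, 80, 725]);
translate([897, 500, 0]) cube([80, 80, 725]);


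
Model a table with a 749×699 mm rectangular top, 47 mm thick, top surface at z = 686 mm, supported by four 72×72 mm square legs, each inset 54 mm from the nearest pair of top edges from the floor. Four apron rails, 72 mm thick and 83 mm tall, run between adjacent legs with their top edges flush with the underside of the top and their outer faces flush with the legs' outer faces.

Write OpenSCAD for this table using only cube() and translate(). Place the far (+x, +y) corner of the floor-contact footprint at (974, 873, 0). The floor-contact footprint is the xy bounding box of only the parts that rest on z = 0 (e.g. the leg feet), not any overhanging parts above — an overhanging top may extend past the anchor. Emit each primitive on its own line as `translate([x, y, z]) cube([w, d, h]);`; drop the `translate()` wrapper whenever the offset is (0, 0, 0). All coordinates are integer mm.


translate([279, 228, 639]) cube([749, 699, 47]);
translate([333, 282, 0]) cube([72, 72, 639]);
translate([902, 282, 0]) cube([72, 72, 639]);
translate([333, 801, 0]) cube([72, 72, 639]);
translate([902, 801, 0]) cube([72, 72, 639]);
translate([405, 282, 556]) cube([497, 72, 83]);
translate([405, 801, 556]) cube([497, 72, 83]);
translate([333, 354, 556]) cube([72, 447, 83]);
translate([902, 354, 556]) cube([72, 447, 83]);
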